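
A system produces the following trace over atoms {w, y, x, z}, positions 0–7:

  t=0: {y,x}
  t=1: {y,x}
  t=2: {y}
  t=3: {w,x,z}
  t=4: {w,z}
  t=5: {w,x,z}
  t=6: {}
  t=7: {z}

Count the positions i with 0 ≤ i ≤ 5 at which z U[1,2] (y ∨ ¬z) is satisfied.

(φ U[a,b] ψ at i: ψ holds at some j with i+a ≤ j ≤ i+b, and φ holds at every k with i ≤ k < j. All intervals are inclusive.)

Evaluate at each i in [0,5]:
  i=0: ✗ (lhs fails at k=0 before rhs at j=1)
  i=1: ✗ (lhs fails at k=1 before rhs at j=2)
  i=2: ✗ (no rhs in [3,4])
  i=3: ✗ (no rhs in [4,5])
  i=4: ✓ (rhs at j=6; lhs holds on [4,5])
  i=5: ✓ (rhs at j=6; lhs holds on [5,5])
Positions where it holds: {4, 5} → 2.

2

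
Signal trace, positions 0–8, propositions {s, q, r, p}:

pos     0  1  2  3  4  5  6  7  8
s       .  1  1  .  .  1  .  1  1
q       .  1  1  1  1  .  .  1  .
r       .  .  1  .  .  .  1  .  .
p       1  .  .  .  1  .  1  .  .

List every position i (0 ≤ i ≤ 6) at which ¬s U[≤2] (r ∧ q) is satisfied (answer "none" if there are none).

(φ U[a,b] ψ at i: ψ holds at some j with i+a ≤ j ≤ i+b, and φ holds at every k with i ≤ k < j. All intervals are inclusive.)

Evaluate at each i in [0,6]:
  i=0: ✗ (lhs fails at k=1 before rhs at j=2)
  i=1: ✗ (lhs fails at k=1 before rhs at j=2)
  i=2: ✓ (rhs at j=2)
  i=3: ✗ (no rhs in [3,5])
  i=4: ✗ (no rhs in [4,6])
  i=5: ✗ (no rhs in [5,7])
  i=6: ✗ (no rhs in [6,8])

2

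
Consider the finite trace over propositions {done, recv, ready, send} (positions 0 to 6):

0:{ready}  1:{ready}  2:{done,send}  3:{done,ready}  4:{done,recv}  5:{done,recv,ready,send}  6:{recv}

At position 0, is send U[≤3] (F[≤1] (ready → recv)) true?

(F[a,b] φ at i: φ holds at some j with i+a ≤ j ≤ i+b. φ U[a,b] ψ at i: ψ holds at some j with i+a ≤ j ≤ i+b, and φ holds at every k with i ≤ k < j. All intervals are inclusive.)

Does not hold

Need some j in [0,3] with F[≤1] (ready → recv), and send at every k in [0,j-1].
  j=0: F[≤1] (ready → recv) — fails (none in [0,1]).
  j=1: F[≤1] (ready → recv) holds, but send fails at k=0 → not this j.
  j=2: F[≤1] (ready → recv) holds, but send fails at k=0 → not this j.
  j=3: F[≤1] (ready → recv) holds, but send fails at k=0 → not this j.
No j in the window works → until fails.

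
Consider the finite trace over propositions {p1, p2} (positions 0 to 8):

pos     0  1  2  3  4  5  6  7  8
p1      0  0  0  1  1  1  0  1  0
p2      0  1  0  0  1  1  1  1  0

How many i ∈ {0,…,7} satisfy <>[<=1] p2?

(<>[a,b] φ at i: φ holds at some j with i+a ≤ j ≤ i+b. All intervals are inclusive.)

7

Evaluate at each i in [0,7]:
  i=0: ✓ (witness j=1)
  i=1: ✓ (witness j=1)
  i=2: ✗ (none in [2,3])
  i=3: ✓ (witness j=4)
  i=4: ✓ (witness j=4)
  i=5: ✓ (witness j=5)
  i=6: ✓ (witness j=6)
  i=7: ✓ (witness j=7)
Positions where it holds: {0, 1, 3, 4, 5, 6, 7} → 7.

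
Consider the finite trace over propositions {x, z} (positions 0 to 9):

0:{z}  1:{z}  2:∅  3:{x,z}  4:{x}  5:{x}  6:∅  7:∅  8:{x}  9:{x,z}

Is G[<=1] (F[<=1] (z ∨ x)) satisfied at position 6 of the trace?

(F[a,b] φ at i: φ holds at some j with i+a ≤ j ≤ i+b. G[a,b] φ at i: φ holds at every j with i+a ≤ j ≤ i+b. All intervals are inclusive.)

False

Check F[<=1] (z ∨ x) at every j in [6,7]:
  j=6: fails (none in [6,7])
  j=7: holds (witness at 8)
Fails at j=6 → formula fails.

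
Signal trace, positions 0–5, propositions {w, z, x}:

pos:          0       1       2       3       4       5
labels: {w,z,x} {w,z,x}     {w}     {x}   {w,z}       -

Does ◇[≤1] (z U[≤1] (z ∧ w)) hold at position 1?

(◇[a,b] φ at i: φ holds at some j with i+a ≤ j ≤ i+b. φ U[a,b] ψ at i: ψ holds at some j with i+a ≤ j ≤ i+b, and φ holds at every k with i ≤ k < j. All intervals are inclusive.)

Check (z U[≤1] (z ∧ w)) at each j in [1,2]:
  j=1: holds
  j=2: fails
Found at j=1 → formula holds.

Holds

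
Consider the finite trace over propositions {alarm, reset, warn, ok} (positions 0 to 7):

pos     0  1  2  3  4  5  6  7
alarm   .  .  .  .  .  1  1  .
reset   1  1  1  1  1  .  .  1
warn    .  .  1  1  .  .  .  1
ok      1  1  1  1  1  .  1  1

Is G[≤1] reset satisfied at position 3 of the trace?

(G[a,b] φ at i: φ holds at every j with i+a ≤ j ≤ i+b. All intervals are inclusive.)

Holds

Check reset at every j in [3,4]:
  j=3: true
  j=4: true
All positions satisfy it → formula holds.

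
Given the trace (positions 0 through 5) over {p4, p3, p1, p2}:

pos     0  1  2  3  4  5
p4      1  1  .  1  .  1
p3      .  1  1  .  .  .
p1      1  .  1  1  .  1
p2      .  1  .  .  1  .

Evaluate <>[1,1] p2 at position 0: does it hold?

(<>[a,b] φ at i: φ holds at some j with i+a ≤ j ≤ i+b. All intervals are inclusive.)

Check p2 at each j in [1,1]:
  j=1: true
Found at j=1 → formula holds.

Yes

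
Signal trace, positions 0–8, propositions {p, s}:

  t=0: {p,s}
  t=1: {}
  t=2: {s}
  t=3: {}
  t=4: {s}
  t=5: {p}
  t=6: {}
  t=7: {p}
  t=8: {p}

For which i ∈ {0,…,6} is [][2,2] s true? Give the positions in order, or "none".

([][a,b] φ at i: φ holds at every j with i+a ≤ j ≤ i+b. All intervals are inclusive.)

0, 2

Evaluate at each i in [0,6]:
  i=0: ✓ (all of [2,2])
  i=1: ✗ (fails at j=3)
  i=2: ✓ (all of [4,4])
  i=3: ✗ (fails at j=5)
  i=4: ✗ (fails at j=6)
  i=5: ✗ (fails at j=7)
  i=6: ✗ (fails at j=8)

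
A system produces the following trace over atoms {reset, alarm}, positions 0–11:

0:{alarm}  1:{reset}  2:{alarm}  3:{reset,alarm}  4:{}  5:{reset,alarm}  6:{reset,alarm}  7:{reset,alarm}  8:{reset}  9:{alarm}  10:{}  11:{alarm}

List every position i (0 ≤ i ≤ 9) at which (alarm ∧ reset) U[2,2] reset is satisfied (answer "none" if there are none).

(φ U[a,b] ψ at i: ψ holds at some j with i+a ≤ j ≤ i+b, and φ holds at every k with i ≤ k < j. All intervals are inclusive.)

Evaluate at each i in [0,9]:
  i=0: ✗ (no rhs in [2,2])
  i=1: ✗ (lhs fails at k=1 before rhs at j=3)
  i=2: ✗ (no rhs in [4,4])
  i=3: ✗ (lhs fails at k=4 before rhs at j=5)
  i=4: ✗ (lhs fails at k=4 before rhs at j=6)
  i=5: ✓ (rhs at j=7; lhs holds on [5,6])
  i=6: ✓ (rhs at j=8; lhs holds on [6,7])
  i=7: ✗ (no rhs in [9,9])
  i=8: ✗ (no rhs in [10,10])
  i=9: ✗ (no rhs in [11,11])

5, 6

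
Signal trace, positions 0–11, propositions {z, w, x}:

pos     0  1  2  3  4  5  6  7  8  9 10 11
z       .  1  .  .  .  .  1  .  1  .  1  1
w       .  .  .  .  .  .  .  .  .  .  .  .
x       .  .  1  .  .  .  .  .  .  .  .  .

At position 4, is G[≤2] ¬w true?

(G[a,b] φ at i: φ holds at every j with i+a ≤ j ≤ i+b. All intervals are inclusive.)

True

Check ¬w at every j in [4,6]:
  j=4: true
  j=5: true
  j=6: true
All positions satisfy it → formula holds.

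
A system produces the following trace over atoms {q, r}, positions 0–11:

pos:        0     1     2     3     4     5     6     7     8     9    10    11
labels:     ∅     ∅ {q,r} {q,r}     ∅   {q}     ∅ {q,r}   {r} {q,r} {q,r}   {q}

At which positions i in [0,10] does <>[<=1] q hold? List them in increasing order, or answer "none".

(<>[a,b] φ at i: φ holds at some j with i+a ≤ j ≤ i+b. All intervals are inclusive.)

Evaluate at each i in [0,10]:
  i=0: ✗ (none in [0,1])
  i=1: ✓ (witness j=2)
  i=2: ✓ (witness j=2)
  i=3: ✓ (witness j=3)
  i=4: ✓ (witness j=5)
  i=5: ✓ (witness j=5)
  i=6: ✓ (witness j=7)
  i=7: ✓ (witness j=7)
  i=8: ✓ (witness j=9)
  i=9: ✓ (witness j=9)
  i=10: ✓ (witness j=10)

1, 2, 3, 4, 5, 6, 7, 8, 9, 10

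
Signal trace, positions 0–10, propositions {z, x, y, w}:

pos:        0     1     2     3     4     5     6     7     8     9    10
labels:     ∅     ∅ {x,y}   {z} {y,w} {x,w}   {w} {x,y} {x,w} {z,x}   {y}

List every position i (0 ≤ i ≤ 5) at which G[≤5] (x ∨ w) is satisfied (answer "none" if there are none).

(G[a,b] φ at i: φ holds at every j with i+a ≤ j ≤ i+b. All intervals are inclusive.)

Evaluate at each i in [0,5]:
  i=0: ✗ (fails at j=0)
  i=1: ✗ (fails at j=1)
  i=2: ✗ (fails at j=3)
  i=3: ✗ (fails at j=3)
  i=4: ✓ (all of [4,9])
  i=5: ✗ (fails at j=10)

4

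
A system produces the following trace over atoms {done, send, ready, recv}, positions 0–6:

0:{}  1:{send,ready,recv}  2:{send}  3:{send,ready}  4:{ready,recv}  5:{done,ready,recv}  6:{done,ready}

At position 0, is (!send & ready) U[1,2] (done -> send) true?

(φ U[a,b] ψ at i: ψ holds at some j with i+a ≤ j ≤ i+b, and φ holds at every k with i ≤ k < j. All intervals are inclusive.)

Need some j in [1,2] with (done -> send), and (!send & ready) at every k in [0,j-1].
  j=1: (done -> send) holds, but (!send & ready) fails at k=0 → not this j.
  j=2: (done -> send) holds, but (!send & ready) fails at k=0 → not this j.
No j in the window works → until fails.

Does not hold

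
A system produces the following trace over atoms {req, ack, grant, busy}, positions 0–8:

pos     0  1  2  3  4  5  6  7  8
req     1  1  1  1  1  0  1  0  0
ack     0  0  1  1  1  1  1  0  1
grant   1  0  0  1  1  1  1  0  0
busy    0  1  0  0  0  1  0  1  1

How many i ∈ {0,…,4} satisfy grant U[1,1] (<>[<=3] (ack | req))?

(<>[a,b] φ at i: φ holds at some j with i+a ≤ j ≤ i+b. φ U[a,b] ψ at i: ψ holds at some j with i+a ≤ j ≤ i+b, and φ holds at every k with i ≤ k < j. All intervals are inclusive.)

Evaluate at each i in [0,4]:
  i=0: ✓ (rhs at j=1; lhs holds on [0,0])
  i=1: ✗ (lhs fails at k=1 before rhs at j=2)
  i=2: ✗ (lhs fails at k=2 before rhs at j=3)
  i=3: ✓ (rhs at j=4; lhs holds on [3,3])
  i=4: ✓ (rhs at j=5; lhs holds on [4,4])
Positions where it holds: {0, 3, 4} → 3.

3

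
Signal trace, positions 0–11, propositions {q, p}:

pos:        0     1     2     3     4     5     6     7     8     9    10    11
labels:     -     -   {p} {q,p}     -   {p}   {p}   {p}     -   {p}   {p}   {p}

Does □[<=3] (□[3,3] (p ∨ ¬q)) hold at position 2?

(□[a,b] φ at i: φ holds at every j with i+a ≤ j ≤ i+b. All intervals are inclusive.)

Check □[3,3] (p ∨ ¬q) at every j in [2,5]:
  j=2: holds on [5,5]
  j=3: holds on [6,6]
  j=4: holds on [7,7]
  j=5: holds on [8,8]
All positions satisfy it → formula holds.

True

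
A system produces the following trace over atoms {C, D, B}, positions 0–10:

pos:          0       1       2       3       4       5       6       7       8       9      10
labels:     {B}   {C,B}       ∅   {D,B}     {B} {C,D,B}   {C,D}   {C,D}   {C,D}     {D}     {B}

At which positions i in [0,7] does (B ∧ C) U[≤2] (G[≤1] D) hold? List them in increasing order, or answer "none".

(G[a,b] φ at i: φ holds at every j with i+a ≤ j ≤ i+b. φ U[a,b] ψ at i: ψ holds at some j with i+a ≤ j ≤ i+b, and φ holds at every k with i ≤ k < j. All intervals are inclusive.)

5, 6, 7

Evaluate at each i in [0,7]:
  i=0: ✗ (no rhs in [0,2])
  i=1: ✗ (no rhs in [1,3])
  i=2: ✗ (no rhs in [2,4])
  i=3: ✗ (lhs fails at k=3 before rhs at j=5)
  i=4: ✗ (lhs fails at k=4 before rhs at j=5)
  i=5: ✓ (rhs at j=5)
  i=6: ✓ (rhs at j=6)
  i=7: ✓ (rhs at j=7)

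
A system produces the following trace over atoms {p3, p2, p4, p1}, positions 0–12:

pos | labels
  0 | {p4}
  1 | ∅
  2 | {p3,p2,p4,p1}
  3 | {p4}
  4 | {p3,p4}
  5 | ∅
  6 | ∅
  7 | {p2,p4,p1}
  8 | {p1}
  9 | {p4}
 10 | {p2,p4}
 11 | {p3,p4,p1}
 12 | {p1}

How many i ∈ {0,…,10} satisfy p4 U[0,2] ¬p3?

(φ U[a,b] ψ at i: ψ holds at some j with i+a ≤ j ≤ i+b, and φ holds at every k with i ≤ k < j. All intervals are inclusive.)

11

Evaluate at each i in [0,10]:
  i=0: ✓ (rhs at j=0)
  i=1: ✓ (rhs at j=1)
  i=2: ✓ (rhs at j=3; lhs holds on [2,2])
  i=3: ✓ (rhs at j=3)
  i=4: ✓ (rhs at j=5; lhs holds on [4,4])
  i=5: ✓ (rhs at j=5)
  i=6: ✓ (rhs at j=6)
  i=7: ✓ (rhs at j=7)
  i=8: ✓ (rhs at j=8)
  i=9: ✓ (rhs at j=9)
  i=10: ✓ (rhs at j=10)
Positions where it holds: {0, 1, 2, 3, 4, 5, 6, 7, 8, 9, 10} → 11.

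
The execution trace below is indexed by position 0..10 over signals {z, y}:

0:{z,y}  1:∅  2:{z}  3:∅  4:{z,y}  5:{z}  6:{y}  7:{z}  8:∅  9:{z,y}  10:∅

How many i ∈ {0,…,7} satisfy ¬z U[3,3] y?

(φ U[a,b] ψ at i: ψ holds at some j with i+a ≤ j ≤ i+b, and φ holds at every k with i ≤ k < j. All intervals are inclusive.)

0

Evaluate at each i in [0,7]:
  i=0: ✗ (no rhs in [3,3])
  i=1: ✗ (lhs fails at k=2 before rhs at j=4)
  i=2: ✗ (no rhs in [5,5])
  i=3: ✗ (lhs fails at k=4 before rhs at j=6)
  i=4: ✗ (no rhs in [7,7])
  i=5: ✗ (no rhs in [8,8])
  i=6: ✗ (lhs fails at k=7 before rhs at j=9)
  i=7: ✗ (no rhs in [10,10])
Positions where it holds: {} → 0.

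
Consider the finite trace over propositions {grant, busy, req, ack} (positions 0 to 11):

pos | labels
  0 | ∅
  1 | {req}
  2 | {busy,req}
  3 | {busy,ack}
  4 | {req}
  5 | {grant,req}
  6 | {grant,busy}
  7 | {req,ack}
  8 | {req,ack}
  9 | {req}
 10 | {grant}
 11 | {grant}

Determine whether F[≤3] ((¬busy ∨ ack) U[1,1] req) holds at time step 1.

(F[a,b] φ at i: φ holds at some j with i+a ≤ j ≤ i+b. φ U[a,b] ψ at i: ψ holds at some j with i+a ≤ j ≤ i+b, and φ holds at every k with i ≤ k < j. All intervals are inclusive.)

Check ((¬busy ∨ ack) U[1,1] req) at each j in [1,4]:
  j=1: holds
  j=2: fails
  j=3: holds
  j=4: holds
Found at j=1 → formula holds.

True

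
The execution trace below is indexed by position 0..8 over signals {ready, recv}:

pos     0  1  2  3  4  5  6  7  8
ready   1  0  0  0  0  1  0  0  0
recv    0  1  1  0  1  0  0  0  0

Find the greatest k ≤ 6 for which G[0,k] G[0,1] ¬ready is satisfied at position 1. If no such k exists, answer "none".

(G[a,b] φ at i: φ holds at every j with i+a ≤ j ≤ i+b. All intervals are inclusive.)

2

G[0,1] ¬ready must hold from j=1 onward; find where it first fails.
  j=1: holds
  j=2: holds
  j=3: holds
  j=4: fails
Holds on [1,3], so largest k = 2.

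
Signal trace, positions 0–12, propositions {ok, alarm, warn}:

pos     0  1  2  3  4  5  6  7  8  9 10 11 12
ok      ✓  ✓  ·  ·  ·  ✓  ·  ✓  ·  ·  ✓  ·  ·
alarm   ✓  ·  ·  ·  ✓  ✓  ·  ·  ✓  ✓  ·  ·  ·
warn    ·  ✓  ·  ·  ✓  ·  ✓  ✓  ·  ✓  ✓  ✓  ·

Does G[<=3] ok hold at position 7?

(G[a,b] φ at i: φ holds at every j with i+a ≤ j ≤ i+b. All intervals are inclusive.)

False

Check ok at every j in [7,10]:
  j=7: true
  j=8: false
  j=9: false
  j=10: true
Fails at j=8 → formula fails.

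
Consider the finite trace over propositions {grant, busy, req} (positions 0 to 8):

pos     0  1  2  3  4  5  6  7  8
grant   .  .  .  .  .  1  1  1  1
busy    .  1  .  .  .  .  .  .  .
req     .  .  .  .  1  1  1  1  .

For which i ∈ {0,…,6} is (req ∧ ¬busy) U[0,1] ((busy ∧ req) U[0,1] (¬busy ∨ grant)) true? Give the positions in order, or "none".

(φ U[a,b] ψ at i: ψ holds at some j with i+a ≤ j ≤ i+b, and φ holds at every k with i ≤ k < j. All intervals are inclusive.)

Evaluate at each i in [0,6]:
  i=0: ✓ (rhs at j=0)
  i=1: ✗ (lhs fails at k=1 before rhs at j=2)
  i=2: ✓ (rhs at j=2)
  i=3: ✓ (rhs at j=3)
  i=4: ✓ (rhs at j=4)
  i=5: ✓ (rhs at j=5)
  i=6: ✓ (rhs at j=6)

0, 2, 3, 4, 5, 6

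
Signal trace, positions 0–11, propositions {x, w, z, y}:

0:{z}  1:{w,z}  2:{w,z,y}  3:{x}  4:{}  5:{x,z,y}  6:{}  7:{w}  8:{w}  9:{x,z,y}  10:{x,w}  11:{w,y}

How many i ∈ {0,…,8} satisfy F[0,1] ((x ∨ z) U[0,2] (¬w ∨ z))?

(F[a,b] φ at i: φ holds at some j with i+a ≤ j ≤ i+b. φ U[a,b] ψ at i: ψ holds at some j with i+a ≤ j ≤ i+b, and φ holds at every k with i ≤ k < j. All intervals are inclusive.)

Evaluate at each i in [0,8]:
  i=0: ✓ (witness j=0)
  i=1: ✓ (witness j=1)
  i=2: ✓ (witness j=2)
  i=3: ✓ (witness j=3)
  i=4: ✓ (witness j=4)
  i=5: ✓ (witness j=5)
  i=6: ✓ (witness j=6)
  i=7: ✗ (none in [7,8])
  i=8: ✓ (witness j=9)
Positions where it holds: {0, 1, 2, 3, 4, 5, 6, 8} → 8.

8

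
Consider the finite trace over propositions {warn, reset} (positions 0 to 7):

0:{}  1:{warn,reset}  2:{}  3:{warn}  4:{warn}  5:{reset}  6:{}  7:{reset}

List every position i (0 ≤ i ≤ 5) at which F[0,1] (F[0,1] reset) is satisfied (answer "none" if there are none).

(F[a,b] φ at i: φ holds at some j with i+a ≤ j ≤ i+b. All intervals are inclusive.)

Evaluate at each i in [0,5]:
  i=0: ✓ (witness j=0)
  i=1: ✓ (witness j=1)
  i=2: ✗ (none in [2,3])
  i=3: ✓ (witness j=4)
  i=4: ✓ (witness j=4)
  i=5: ✓ (witness j=5)

0, 1, 3, 4, 5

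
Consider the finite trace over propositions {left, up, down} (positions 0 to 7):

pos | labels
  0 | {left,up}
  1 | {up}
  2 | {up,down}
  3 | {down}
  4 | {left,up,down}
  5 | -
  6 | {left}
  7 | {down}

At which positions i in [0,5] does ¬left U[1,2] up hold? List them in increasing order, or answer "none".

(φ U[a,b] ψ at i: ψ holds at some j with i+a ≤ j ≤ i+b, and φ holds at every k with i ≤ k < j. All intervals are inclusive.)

Evaluate at each i in [0,5]:
  i=0: ✗ (lhs fails at k=0 before rhs at j=1)
  i=1: ✓ (rhs at j=2; lhs holds on [1,1])
  i=2: ✓ (rhs at j=4; lhs holds on [2,3])
  i=3: ✓ (rhs at j=4; lhs holds on [3,3])
  i=4: ✗ (no rhs in [5,6])
  i=5: ✗ (no rhs in [6,7])

1, 2, 3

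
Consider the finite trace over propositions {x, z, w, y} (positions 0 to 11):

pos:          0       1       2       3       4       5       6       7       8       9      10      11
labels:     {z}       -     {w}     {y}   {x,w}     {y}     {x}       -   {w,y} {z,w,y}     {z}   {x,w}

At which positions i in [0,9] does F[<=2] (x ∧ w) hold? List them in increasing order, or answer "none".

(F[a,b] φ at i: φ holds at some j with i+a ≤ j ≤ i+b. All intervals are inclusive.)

Evaluate at each i in [0,9]:
  i=0: ✗ (none in [0,2])
  i=1: ✗ (none in [1,3])
  i=2: ✓ (witness j=4)
  i=3: ✓ (witness j=4)
  i=4: ✓ (witness j=4)
  i=5: ✗ (none in [5,7])
  i=6: ✗ (none in [6,8])
  i=7: ✗ (none in [7,9])
  i=8: ✗ (none in [8,10])
  i=9: ✓ (witness j=11)

2, 3, 4, 9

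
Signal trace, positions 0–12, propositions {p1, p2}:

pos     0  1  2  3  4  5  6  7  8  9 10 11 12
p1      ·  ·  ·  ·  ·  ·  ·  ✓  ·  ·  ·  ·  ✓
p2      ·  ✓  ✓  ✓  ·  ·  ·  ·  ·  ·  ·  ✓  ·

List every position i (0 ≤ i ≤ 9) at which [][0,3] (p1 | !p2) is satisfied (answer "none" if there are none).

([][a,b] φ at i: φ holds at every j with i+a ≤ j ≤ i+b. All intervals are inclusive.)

4, 5, 6, 7

Evaluate at each i in [0,9]:
  i=0: ✗ (fails at j=1)
  i=1: ✗ (fails at j=1)
  i=2: ✗ (fails at j=2)
  i=3: ✗ (fails at j=3)
  i=4: ✓ (all of [4,7])
  i=5: ✓ (all of [5,8])
  i=6: ✓ (all of [6,9])
  i=7: ✓ (all of [7,10])
  i=8: ✗ (fails at j=11)
  i=9: ✗ (fails at j=11)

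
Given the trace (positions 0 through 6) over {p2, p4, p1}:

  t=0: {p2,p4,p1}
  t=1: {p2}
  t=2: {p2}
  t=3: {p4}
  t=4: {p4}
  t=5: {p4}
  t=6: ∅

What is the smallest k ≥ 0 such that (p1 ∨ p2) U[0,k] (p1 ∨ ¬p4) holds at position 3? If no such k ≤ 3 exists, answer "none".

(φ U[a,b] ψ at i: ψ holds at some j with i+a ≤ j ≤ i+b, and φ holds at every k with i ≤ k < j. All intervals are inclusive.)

none

Need earliest j ≥ 3 with (p1 ∨ ¬p4), and (p1 ∨ p2) at every k in [3,j-1].
  j=3: rhs fails.
  j=4: rhs fails.
  j=5: rhs fails.
  j=6: rhs holds but lhs fails at k=3.
No witness within the range → none.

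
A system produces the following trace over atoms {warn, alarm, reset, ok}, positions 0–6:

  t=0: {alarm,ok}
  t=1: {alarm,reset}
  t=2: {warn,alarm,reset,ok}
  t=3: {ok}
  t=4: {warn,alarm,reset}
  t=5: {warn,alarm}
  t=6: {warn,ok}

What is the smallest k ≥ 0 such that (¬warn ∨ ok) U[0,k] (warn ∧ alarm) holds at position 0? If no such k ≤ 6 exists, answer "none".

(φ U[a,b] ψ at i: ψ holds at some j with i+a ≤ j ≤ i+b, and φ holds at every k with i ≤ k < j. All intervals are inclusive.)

2

Need earliest j ≥ 0 with (warn ∧ alarm), and (¬warn ∨ ok) at every k in [0,j-1].
  j=0: rhs fails.
  j=1: rhs fails.
  j=2: rhs holds; lhs holds on [0,1]. k = 2.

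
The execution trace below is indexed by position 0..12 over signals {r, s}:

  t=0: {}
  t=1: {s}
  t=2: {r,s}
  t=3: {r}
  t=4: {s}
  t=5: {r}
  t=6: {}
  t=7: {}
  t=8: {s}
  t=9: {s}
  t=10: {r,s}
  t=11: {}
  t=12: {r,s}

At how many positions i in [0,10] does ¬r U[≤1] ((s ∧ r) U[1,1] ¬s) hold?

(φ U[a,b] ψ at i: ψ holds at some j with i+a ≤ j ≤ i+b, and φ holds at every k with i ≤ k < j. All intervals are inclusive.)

Evaluate at each i in [0,10]:
  i=0: ✗ (no rhs in [0,1])
  i=1: ✓ (rhs at j=2; lhs holds on [1,1])
  i=2: ✓ (rhs at j=2)
  i=3: ✗ (no rhs in [3,4])
  i=4: ✗ (no rhs in [4,5])
  i=5: ✗ (no rhs in [5,6])
  i=6: ✗ (no rhs in [6,7])
  i=7: ✗ (no rhs in [7,8])
  i=8: ✗ (no rhs in [8,9])
  i=9: ✓ (rhs at j=10; lhs holds on [9,9])
  i=10: ✓ (rhs at j=10)
Positions where it holds: {1, 2, 9, 10} → 4.

4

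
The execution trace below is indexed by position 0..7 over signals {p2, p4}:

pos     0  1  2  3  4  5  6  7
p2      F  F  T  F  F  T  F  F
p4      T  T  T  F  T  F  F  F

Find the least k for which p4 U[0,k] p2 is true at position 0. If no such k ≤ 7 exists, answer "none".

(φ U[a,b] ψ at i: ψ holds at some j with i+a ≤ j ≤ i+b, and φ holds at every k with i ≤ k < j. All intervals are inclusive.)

Need earliest j ≥ 0 with p2, and p4 at every k in [0,j-1].
  j=0: rhs fails.
  j=1: rhs fails.
  j=2: rhs holds; lhs holds on [0,1]. k = 2.

2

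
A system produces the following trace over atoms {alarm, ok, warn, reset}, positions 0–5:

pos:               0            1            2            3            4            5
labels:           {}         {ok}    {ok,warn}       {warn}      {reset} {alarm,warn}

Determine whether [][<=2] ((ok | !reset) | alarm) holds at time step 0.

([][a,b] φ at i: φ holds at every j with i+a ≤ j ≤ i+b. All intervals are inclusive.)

Holds

Check ((ok | !reset) | alarm) at every j in [0,2]:
  j=0: true
  j=1: true
  j=2: true
All positions satisfy it → formula holds.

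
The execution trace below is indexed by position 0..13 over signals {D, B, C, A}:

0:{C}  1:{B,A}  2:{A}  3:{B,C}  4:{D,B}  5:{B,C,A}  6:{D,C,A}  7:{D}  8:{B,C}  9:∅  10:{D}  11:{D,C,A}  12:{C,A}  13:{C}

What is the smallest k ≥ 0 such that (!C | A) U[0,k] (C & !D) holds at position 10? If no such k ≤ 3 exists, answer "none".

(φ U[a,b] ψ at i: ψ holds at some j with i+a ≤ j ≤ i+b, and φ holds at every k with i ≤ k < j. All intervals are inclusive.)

Need earliest j ≥ 10 with (C & !D), and (!C | A) at every k in [10,j-1].
  j=10: rhs fails.
  j=11: rhs fails.
  j=12: rhs holds; lhs holds on [10,11]. k = 2.

2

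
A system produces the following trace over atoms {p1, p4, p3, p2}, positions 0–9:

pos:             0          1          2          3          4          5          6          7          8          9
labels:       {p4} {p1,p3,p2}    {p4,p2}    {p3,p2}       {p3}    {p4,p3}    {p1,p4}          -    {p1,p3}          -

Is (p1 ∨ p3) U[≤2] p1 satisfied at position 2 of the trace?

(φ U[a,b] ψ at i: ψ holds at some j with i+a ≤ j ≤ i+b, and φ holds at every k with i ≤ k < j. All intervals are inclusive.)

False

Need some j in [2,4] with p1, and (p1 ∨ p3) at every k in [2,j-1].
  j=2: p1 false.
  j=3: p1 false.
  j=4: p1 false.
No j in the window works → until fails.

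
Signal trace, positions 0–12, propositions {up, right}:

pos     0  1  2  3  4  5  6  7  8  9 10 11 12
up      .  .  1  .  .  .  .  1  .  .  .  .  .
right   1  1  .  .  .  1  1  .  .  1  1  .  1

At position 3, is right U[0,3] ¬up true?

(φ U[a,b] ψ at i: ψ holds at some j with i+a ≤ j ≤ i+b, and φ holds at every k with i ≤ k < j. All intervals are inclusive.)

Need some j in [3,6] with ¬up, and right at every k in [3,j-1].
  j=3: ¬up holds; no prefix to check → satisfied.

True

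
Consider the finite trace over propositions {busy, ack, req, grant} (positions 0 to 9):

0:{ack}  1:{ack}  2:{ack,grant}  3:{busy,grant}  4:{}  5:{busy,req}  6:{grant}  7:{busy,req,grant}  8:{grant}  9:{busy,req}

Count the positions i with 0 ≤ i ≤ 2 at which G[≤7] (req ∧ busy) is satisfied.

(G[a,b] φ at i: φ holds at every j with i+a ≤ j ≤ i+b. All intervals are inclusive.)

0

Evaluate at each i in [0,2]:
  i=0: ✗ (fails at j=0)
  i=1: ✗ (fails at j=1)
  i=2: ✗ (fails at j=2)
Positions where it holds: {} → 0.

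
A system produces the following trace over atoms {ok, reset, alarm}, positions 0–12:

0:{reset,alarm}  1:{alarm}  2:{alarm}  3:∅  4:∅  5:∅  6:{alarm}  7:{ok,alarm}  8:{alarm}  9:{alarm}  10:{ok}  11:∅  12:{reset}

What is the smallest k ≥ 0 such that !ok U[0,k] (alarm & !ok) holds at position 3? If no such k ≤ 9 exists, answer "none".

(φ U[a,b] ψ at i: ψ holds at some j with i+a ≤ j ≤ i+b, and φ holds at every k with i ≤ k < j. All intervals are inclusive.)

Need earliest j ≥ 3 with (alarm & !ok), and !ok at every k in [3,j-1].
  j=3: rhs fails.
  j=4: rhs fails.
  j=5: rhs fails.
  j=6: rhs holds; lhs holds on [3,5]. k = 3.

3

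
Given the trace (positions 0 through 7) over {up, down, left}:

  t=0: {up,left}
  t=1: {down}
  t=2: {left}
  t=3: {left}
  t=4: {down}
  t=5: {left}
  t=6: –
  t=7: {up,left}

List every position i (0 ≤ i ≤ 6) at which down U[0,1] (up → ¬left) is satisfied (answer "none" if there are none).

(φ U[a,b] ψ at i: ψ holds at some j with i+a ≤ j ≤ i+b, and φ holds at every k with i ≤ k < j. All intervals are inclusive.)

Evaluate at each i in [0,6]:
  i=0: ✗ (lhs fails at k=0 before rhs at j=1)
  i=1: ✓ (rhs at j=1)
  i=2: ✓ (rhs at j=2)
  i=3: ✓ (rhs at j=3)
  i=4: ✓ (rhs at j=4)
  i=5: ✓ (rhs at j=5)
  i=6: ✓ (rhs at j=6)

1, 2, 3, 4, 5, 6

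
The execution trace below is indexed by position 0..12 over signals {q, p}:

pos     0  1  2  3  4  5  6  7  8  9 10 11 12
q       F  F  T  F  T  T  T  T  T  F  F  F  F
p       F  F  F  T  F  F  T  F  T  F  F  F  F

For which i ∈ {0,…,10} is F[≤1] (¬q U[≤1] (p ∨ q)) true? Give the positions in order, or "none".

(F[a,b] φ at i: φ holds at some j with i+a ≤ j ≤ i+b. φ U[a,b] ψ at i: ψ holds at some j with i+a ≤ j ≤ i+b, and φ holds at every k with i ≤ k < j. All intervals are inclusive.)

0, 1, 2, 3, 4, 5, 6, 7, 8

Evaluate at each i in [0,10]:
  i=0: ✓ (witness j=1)
  i=1: ✓ (witness j=1)
  i=2: ✓ (witness j=2)
  i=3: ✓ (witness j=3)
  i=4: ✓ (witness j=4)
  i=5: ✓ (witness j=5)
  i=6: ✓ (witness j=6)
  i=7: ✓ (witness j=7)
  i=8: ✓ (witness j=8)
  i=9: ✗ (none in [9,10])
  i=10: ✗ (none in [10,11])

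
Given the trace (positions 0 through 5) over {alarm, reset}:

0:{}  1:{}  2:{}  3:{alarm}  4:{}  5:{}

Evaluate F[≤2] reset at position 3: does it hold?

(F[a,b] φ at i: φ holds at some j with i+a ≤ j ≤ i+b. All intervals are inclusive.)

Check reset at each j in [3,5]:
  j=3: false
  j=4: false
  j=5: false
No position in the window satisfies it → formula fails.

False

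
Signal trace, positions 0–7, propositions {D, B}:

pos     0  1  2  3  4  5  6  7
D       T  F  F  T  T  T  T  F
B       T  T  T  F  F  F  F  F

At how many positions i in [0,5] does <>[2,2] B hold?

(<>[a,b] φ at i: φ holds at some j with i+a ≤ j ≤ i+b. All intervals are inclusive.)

1

Evaluate at each i in [0,5]:
  i=0: ✓ (witness j=2)
  i=1: ✗ (none in [3,3])
  i=2: ✗ (none in [4,4])
  i=3: ✗ (none in [5,5])
  i=4: ✗ (none in [6,6])
  i=5: ✗ (none in [7,7])
Positions where it holds: {0} → 1.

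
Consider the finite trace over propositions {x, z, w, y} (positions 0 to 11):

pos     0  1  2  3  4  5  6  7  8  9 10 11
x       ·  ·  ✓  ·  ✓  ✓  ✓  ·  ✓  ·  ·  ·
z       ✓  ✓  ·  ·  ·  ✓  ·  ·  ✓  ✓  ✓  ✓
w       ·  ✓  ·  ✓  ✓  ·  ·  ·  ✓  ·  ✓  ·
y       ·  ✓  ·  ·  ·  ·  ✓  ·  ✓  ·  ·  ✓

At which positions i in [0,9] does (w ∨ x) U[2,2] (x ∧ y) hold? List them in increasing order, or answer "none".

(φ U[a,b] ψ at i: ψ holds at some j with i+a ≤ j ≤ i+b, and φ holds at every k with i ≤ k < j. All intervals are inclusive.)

4

Evaluate at each i in [0,9]:
  i=0: ✗ (no rhs in [2,2])
  i=1: ✗ (no rhs in [3,3])
  i=2: ✗ (no rhs in [4,4])
  i=3: ✗ (no rhs in [5,5])
  i=4: ✓ (rhs at j=6; lhs holds on [4,5])
  i=5: ✗ (no rhs in [7,7])
  i=6: ✗ (lhs fails at k=7 before rhs at j=8)
  i=7: ✗ (no rhs in [9,9])
  i=8: ✗ (no rhs in [10,10])
  i=9: ✗ (no rhs in [11,11])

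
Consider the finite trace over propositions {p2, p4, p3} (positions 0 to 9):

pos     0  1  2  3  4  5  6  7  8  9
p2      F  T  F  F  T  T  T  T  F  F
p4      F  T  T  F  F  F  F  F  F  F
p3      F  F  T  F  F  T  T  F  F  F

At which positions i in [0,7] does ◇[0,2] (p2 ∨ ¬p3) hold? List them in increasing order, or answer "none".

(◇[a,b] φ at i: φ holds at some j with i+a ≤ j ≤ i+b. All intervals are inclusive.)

Evaluate at each i in [0,7]:
  i=0: ✓ (witness j=0)
  i=1: ✓ (witness j=1)
  i=2: ✓ (witness j=3)
  i=3: ✓ (witness j=3)
  i=4: ✓ (witness j=4)
  i=5: ✓ (witness j=5)
  i=6: ✓ (witness j=6)
  i=7: ✓ (witness j=7)

0, 1, 2, 3, 4, 5, 6, 7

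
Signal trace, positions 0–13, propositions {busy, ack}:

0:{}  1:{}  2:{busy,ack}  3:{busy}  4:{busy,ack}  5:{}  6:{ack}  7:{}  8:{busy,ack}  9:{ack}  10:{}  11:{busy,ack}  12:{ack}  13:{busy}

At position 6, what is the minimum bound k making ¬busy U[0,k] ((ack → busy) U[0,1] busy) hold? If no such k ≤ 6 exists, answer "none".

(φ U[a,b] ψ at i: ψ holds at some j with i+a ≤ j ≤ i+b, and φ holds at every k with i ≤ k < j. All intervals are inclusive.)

Need earliest j ≥ 6 with ((ack → busy) U[0,1] busy), and ¬busy at every k in [6,j-1].
  j=6: rhs fails.
  j=7: rhs holds; lhs holds on [6,6]. k = 1.

1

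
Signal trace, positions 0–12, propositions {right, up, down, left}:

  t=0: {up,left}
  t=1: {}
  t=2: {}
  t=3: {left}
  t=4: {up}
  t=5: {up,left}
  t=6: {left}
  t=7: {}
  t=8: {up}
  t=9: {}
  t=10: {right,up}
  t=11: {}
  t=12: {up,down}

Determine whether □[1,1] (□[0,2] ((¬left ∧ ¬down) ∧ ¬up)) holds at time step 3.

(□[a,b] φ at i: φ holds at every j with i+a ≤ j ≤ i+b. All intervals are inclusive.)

Check □[0,2] ((¬left ∧ ¬down) ∧ ¬up) at every j in [4,4]:
  j=4: fails at 4
Fails at j=4 → formula fails.

Does not hold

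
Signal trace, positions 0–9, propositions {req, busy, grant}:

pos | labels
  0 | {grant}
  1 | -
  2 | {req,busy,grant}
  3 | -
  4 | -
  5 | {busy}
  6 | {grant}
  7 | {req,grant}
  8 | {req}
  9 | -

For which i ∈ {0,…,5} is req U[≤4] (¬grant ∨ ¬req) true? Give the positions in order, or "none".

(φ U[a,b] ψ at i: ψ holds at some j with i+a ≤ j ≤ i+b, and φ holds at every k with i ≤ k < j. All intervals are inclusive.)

Evaluate at each i in [0,5]:
  i=0: ✓ (rhs at j=0)
  i=1: ✓ (rhs at j=1)
  i=2: ✓ (rhs at j=3; lhs holds on [2,2])
  i=3: ✓ (rhs at j=3)
  i=4: ✓ (rhs at j=4)
  i=5: ✓ (rhs at j=5)

0, 1, 2, 3, 4, 5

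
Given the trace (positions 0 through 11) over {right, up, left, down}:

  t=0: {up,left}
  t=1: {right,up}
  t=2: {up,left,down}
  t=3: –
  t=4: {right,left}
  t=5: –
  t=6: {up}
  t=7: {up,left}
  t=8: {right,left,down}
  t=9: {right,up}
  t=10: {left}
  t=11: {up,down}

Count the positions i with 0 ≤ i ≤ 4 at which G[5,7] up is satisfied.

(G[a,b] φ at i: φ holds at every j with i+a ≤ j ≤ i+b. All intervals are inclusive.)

Evaluate at each i in [0,4]:
  i=0: ✗ (fails at j=5)
  i=1: ✗ (fails at j=8)
  i=2: ✗ (fails at j=8)
  i=3: ✗ (fails at j=8)
  i=4: ✗ (fails at j=10)
Positions where it holds: {} → 0.

0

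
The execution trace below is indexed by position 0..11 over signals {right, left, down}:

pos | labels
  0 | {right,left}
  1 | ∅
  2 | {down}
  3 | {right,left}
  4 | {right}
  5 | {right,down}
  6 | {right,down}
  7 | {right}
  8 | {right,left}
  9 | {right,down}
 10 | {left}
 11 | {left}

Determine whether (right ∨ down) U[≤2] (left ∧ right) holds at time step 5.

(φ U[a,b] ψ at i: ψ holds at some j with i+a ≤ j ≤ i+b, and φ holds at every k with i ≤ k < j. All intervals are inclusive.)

Need some j in [5,7] with (left ∧ right), and (right ∨ down) at every k in [5,j-1].
  j=5: (left ∧ right) false.
  j=6: (left ∧ right) false.
  j=7: (left ∧ right) false.
No j in the window works → until fails.

No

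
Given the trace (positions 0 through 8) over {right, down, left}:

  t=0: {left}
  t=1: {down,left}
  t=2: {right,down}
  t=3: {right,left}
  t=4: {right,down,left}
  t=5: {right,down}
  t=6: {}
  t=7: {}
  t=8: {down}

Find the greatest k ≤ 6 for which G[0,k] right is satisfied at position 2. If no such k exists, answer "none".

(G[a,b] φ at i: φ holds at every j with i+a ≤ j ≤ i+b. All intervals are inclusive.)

3

right must hold from j=2 onward; find where it first fails.
  j=2: holds
  j=3: holds
  j=4: holds
  j=5: holds
  j=6: fails
Holds on [2,5], so largest k = 3.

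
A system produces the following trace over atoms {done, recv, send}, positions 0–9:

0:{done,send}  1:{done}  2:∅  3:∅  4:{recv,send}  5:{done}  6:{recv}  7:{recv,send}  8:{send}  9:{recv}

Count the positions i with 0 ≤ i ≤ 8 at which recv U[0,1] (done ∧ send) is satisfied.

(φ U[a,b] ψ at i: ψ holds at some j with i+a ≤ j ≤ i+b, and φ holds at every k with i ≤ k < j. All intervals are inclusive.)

Evaluate at each i in [0,8]:
  i=0: ✓ (rhs at j=0)
  i=1: ✗ (no rhs in [1,2])
  i=2: ✗ (no rhs in [2,3])
  i=3: ✗ (no rhs in [3,4])
  i=4: ✗ (no rhs in [4,5])
  i=5: ✗ (no rhs in [5,6])
  i=6: ✗ (no rhs in [6,7])
  i=7: ✗ (no rhs in [7,8])
  i=8: ✗ (no rhs in [8,9])
Positions where it holds: {0} → 1.

1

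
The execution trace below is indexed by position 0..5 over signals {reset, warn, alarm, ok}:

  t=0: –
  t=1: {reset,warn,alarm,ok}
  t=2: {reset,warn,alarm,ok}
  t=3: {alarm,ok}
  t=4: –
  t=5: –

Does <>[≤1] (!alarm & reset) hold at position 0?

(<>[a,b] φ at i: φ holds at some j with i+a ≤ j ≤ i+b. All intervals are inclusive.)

No

Check (!alarm & reset) at each j in [0,1]:
  j=0: false
  j=1: false
No position in the window satisfies it → formula fails.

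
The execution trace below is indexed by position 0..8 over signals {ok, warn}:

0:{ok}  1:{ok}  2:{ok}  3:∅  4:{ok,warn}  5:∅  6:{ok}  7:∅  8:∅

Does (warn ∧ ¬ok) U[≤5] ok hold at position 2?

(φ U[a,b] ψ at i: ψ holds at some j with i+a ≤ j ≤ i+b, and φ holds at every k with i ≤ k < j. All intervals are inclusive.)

Need some j in [2,7] with ok, and (warn ∧ ¬ok) at every k in [2,j-1].
  j=2: ok holds; no prefix to check → satisfied.

True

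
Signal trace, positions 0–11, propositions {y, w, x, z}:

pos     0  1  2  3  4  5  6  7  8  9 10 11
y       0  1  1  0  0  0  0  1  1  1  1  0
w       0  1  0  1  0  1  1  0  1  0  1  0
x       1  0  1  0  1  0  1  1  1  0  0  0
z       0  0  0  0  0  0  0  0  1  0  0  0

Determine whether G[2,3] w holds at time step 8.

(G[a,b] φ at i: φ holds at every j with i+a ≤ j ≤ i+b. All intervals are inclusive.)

Check w at every j in [10,11]:
  j=10: true
  j=11: false
Fails at j=11 → formula fails.

Does not hold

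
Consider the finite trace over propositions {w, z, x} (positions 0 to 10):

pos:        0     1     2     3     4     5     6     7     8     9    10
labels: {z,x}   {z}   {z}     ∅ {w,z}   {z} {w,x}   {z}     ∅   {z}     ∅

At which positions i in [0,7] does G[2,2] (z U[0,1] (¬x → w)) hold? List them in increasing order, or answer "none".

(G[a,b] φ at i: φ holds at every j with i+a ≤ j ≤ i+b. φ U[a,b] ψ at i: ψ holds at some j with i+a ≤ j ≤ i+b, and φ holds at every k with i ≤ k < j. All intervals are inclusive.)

2, 3, 4

Evaluate at each i in [0,7]:
  i=0: ✗ (fails at j=2)
  i=1: ✗ (fails at j=3)
  i=2: ✓ (all of [4,4])
  i=3: ✓ (all of [5,5])
  i=4: ✓ (all of [6,6])
  i=5: ✗ (fails at j=7)
  i=6: ✗ (fails at j=8)
  i=7: ✗ (fails at j=9)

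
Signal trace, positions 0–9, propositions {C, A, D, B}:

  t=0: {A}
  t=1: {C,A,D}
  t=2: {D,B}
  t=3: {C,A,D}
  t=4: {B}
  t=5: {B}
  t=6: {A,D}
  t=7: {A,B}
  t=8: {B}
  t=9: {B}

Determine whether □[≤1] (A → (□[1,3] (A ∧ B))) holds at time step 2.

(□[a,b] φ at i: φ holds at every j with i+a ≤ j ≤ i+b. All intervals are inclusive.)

Check (A → (□[1,3] (A ∧ B))) at every j in [2,3]:
  j=2: antecedent false → ✓
  j=3: antecedent true; consequent fails at 4 → ✗
Fails at j=3 → formula fails.

No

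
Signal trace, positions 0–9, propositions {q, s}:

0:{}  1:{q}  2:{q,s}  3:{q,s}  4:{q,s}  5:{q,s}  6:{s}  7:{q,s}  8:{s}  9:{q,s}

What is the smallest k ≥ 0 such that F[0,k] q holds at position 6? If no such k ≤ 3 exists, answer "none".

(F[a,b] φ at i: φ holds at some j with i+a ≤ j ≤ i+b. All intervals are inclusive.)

Scan j = 6,7,… for q:
  j=6: fails
  j=7: holds
First hit at j=7, so smallest k = 7-6 = 1.

1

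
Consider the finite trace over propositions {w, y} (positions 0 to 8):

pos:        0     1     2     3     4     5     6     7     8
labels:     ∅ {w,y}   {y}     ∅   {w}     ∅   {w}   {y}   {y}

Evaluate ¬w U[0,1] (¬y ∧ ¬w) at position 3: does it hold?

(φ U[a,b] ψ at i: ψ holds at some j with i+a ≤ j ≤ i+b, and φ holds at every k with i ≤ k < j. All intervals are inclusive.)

Need some j in [3,4] with (¬y ∧ ¬w), and ¬w at every k in [3,j-1].
  j=3: (¬y ∧ ¬w) holds; no prefix to check → satisfied.

True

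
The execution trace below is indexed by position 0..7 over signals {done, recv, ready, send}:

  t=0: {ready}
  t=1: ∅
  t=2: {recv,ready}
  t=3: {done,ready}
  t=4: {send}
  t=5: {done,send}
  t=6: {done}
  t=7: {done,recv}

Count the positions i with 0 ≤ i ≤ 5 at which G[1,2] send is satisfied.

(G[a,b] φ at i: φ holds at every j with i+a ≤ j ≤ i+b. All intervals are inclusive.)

1

Evaluate at each i in [0,5]:
  i=0: ✗ (fails at j=1)
  i=1: ✗ (fails at j=2)
  i=2: ✗ (fails at j=3)
  i=3: ✓ (all of [4,5])
  i=4: ✗ (fails at j=6)
  i=5: ✗ (fails at j=6)
Positions where it holds: {3} → 1.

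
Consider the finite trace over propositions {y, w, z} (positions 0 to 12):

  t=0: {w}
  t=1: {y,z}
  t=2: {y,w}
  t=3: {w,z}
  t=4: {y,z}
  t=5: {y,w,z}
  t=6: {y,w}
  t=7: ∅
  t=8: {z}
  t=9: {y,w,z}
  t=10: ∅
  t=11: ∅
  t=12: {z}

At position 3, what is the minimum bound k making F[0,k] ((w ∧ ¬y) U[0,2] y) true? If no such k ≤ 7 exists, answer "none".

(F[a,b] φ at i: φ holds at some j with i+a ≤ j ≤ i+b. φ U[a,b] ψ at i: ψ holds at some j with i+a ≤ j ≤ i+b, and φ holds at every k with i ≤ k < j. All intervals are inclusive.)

0

Scan j = 3,4,… for ((w ∧ ¬y) U[0,2] y):
  j=3: holds
First hit at j=3, so smallest k = 3-3 = 0.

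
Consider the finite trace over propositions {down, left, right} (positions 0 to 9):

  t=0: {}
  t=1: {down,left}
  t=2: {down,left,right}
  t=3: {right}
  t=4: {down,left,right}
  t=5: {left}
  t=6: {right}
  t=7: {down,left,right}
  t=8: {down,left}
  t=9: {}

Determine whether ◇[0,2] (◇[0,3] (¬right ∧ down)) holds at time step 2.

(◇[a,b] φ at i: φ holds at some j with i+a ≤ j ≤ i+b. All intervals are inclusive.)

No

Check ◇[0,3] (¬right ∧ down) at each j in [2,4]:
  j=2: fails (none in [2,5])
  j=3: fails (none in [3,6])
  j=4: fails (none in [4,7])
No position in the window satisfies it → formula fails.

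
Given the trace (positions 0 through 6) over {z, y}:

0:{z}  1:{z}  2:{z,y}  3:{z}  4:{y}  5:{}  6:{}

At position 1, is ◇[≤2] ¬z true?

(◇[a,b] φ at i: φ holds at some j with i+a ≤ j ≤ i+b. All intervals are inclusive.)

False

Check ¬z at each j in [1,3]:
  j=1: false
  j=2: false
  j=3: false
No position in the window satisfies it → formula fails.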